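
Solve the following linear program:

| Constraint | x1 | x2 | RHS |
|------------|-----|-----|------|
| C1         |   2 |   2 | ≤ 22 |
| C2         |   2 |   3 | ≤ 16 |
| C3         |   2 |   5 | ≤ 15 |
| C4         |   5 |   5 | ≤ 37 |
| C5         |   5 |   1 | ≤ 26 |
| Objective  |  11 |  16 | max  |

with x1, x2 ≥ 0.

Evaluate the objective at each vertex of the feasible region:
  z(0, 0) = 0
  z(5.2, 0) = 57.2
  z(5, 1) = 71  ←
  z(0, 3) = 48
The maximum is at x1 = 5, x2 = 1.

x1 = 5, x2 = 1, z = 71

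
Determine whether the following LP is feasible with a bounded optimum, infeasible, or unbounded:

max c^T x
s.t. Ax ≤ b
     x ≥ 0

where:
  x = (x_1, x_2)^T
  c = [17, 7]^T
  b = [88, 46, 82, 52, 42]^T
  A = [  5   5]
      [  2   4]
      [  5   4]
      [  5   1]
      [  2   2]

Feasible with a bounded optimal solution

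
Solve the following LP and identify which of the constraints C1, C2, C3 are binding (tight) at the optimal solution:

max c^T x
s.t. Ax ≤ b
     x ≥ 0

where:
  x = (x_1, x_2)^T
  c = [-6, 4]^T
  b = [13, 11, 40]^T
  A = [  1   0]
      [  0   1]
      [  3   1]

At x_1 = 0, x_2 = 11, compute slack b - a·x for each constraint:
  C1: 13 − 0 = 13  (slack)
  C2: 11 − 11 = 0  (binding)
  C3: 40 − 11 = 29  (slack)

Optimal: x_1 = 0, x_2 = 11
Binding: C2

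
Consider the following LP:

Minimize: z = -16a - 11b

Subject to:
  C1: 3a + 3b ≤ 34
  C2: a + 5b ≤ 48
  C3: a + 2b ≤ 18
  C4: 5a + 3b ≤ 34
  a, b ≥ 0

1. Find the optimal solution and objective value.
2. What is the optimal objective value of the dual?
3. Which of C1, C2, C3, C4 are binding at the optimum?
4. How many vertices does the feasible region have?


1. a = 2, b = 8, z = -120
2. -120
3. C3, C4
4. 4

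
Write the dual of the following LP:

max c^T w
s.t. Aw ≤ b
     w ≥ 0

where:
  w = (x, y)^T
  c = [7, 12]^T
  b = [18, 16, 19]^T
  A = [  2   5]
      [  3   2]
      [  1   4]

Primal max cᵀx s.t. Ax ≤ b, x ≥ 0  →  Dual min bᵀy s.t. Aᵀy ≥ c, y ≥ 0.

Minimize: z = 18y1 + 16y2 + 19y3

Subject to:
  2y1 + 3y2 + y3 ≥ 7
  5y1 + 2y2 + 4y3 ≥ 12
  y1, y2, y3 ≥ 0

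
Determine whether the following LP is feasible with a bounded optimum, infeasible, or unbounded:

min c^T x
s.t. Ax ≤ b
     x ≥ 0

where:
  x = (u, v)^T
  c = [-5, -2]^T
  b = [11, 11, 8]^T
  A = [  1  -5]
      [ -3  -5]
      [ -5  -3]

Unbounded (objective can decrease without bound)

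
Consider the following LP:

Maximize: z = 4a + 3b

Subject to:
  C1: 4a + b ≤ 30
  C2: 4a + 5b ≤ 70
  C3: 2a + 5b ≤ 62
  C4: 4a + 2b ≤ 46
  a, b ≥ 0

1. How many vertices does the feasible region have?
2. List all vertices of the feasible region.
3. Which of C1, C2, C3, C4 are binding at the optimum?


1. 5
2. (0, 0), (7.5, 0), (5, 10), (4, 10.8), (0, 12.4)
3. C1, C2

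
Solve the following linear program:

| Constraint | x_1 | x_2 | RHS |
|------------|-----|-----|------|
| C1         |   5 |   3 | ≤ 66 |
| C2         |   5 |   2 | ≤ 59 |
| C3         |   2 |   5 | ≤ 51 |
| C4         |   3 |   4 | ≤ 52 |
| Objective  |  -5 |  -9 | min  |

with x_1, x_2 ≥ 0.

Evaluate the objective at each vertex of the feasible region:
  z(0, 0) = 0
  z(11.8, 0) = -59
  z(9.429, 5.929) = -100.5
  z(8, 7) = -103  ←
  z(0, 10.2) = -91.8
The minimum is at x_1 = 8, x_2 = 7.

x_1 = 8, x_2 = 7, z = -103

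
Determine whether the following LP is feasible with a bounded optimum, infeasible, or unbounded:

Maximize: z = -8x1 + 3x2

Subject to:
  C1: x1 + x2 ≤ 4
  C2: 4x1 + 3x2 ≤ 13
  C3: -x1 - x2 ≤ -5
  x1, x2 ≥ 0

Infeasible (no feasible solution exists)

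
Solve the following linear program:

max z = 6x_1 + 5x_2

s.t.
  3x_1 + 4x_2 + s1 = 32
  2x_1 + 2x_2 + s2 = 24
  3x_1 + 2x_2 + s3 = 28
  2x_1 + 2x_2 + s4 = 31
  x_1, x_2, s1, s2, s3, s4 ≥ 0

Evaluate the objective at each vertex of the feasible region:
  z(0, 0) = 0
  z(9.333, 0) = 56
  z(8, 2) = 58  ←
  z(0, 8) = 40
The maximum is at x_1 = 8, x_2 = 2.

x_1 = 8, x_2 = 2, z = 58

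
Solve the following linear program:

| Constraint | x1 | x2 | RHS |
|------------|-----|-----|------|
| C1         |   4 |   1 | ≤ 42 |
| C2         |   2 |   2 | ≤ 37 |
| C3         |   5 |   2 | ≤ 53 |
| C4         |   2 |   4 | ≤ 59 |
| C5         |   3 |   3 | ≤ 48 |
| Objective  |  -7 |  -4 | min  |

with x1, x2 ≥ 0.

Evaluate the objective at each vertex of the feasible region:
  z(0, 0) = 0
  z(10.5, 0) = -73.5
  z(10.33, 0.6667) = -75
  z(7, 9) = -85  ←
  z(2.5, 13.5) = -71.5
  z(0, 14.75) = -59
The minimum is at x1 = 7, x2 = 9.

x1 = 7, x2 = 9, z = -85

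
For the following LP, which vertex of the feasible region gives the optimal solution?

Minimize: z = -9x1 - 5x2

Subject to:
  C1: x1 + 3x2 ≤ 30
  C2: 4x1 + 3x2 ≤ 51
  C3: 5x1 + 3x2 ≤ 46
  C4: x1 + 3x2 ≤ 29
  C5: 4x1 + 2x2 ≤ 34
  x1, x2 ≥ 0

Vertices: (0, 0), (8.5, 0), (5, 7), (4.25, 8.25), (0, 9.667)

Evaluate the objective at each vertex of the feasible region:
  z(0, 0) = 0
  z(8.5, 0) = -76.5
  z(5, 7) = -80  ←
  z(4.25, 8.25) = -79.5
  z(0, 9.667) = -48.33
The minimum is at x1 = 5, x2 = 7.

(5, 7)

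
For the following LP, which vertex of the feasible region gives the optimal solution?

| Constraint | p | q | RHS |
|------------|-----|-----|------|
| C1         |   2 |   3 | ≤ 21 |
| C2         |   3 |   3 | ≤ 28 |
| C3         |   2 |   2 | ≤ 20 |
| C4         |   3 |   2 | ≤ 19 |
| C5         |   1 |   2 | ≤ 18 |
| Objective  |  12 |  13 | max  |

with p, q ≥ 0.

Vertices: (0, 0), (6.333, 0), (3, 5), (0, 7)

Evaluate the objective at each vertex of the feasible region:
  z(0, 0) = 0
  z(6.333, 0) = 76
  z(3, 5) = 101  ←
  z(0, 7) = 91
The maximum is at p = 3, q = 5.

(3, 5)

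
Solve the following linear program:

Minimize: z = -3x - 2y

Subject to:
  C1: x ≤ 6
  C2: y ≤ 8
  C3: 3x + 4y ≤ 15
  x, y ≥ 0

Evaluate the objective at each vertex of the feasible region:
  z(0, 0) = 0
  z(5, 0) = -15  ←
  z(0, 3.75) = -7.5
The minimum is at x = 5, y = 0.

x = 5, y = 0, z = -15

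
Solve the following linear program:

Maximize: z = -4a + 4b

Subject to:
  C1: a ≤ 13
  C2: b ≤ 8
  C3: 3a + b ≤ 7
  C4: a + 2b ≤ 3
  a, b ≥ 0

Evaluate the objective at each vertex of the feasible region:
  z(0, 0) = 0
  z(2.333, 0) = -9.333
  z(2.2, 0.4) = -7.2
  z(0, 1.5) = 6  ←
The maximum is at a = 0, b = 1.5.

a = 0, b = 1.5, z = 6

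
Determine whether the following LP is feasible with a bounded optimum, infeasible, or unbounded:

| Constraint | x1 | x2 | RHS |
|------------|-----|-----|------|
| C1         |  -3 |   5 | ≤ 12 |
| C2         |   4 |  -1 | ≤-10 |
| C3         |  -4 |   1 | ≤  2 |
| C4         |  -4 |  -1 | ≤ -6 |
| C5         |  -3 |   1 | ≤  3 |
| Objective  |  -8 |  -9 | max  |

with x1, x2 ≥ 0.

Infeasible (no feasible solution exists)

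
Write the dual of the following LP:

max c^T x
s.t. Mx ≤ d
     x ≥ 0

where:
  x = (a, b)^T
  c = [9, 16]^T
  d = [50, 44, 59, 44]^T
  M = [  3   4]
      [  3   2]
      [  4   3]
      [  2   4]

Primal max cᵀx s.t. Ax ≤ b, x ≥ 0  →  Dual min bᵀy s.t. Aᵀy ≥ c, y ≥ 0.

Minimize: z = 50y1 + 44y2 + 59y3 + 44y4

Subject to:
  3y1 + 3y2 + 4y3 + 2y4 ≥ 9
  4y1 + 2y2 + 3y3 + 4y4 ≥ 16
  y1, y2, y3, y4 ≥ 0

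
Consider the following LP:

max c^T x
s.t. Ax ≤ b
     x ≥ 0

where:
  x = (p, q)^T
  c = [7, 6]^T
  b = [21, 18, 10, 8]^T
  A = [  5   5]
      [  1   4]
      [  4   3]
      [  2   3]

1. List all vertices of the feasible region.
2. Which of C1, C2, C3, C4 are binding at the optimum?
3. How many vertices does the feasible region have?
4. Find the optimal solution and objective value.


1. (0, 0), (2.5, 0), (1, 2), (0, 2.667)
2. C3, C4
3. 4
4. p = 1, q = 2, z = 19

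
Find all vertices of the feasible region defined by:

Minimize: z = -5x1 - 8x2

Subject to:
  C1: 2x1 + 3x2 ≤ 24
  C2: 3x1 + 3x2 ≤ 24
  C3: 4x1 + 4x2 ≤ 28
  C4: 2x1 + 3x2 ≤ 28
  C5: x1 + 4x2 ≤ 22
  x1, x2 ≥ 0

(0, 0), (7, 0), (2, 5), (0, 5.5)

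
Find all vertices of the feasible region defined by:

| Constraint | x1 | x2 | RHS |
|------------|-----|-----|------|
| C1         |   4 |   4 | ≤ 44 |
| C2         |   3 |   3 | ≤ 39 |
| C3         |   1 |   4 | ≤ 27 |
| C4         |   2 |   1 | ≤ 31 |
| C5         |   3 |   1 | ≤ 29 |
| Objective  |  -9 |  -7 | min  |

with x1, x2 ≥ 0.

(0, 0), (9.667, 0), (9, 2), (5.667, 5.333), (0, 6.75)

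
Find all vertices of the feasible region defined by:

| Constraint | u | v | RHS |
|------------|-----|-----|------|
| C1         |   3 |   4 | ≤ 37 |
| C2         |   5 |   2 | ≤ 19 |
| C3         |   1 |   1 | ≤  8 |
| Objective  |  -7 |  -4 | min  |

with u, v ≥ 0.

(0, 0), (3.8, 0), (1, 7), (0, 8)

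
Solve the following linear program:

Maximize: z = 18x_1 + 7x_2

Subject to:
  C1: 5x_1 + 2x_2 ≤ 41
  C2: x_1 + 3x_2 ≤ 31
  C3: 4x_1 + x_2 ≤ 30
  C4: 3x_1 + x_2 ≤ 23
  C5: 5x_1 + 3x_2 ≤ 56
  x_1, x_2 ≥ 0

Evaluate the objective at each vertex of the feasible region:
  z(0, 0) = 0
  z(7.5, 0) = 135
  z(7, 2) = 140
  z(5, 8) = 146  ←
  z(4.692, 8.769) = 145.8
  z(0, 10.33) = 72.33
The maximum is at x_1 = 5, x_2 = 8.

x_1 = 5, x_2 = 8, z = 146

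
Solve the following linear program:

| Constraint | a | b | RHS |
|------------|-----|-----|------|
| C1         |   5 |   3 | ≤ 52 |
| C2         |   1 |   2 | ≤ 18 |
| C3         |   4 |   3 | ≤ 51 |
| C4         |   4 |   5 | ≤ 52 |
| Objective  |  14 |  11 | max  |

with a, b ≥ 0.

Evaluate the objective at each vertex of the feasible region:
  z(0, 0) = 0
  z(10.4, 0) = 145.6
  z(8, 4) = 156  ←
  z(4.667, 6.667) = 138.7
  z(0, 9) = 99
The maximum is at a = 8, b = 4.

a = 8, b = 4, z = 156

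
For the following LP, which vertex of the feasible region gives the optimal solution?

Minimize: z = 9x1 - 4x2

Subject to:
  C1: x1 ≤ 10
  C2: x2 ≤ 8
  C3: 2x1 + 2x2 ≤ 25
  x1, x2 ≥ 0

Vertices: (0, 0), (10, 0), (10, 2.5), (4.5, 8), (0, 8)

Evaluate the objective at each vertex of the feasible region:
  z(0, 0) = 0
  z(10, 0) = 90
  z(10, 2.5) = 80
  z(4.5, 8) = 8.5
  z(0, 8) = -32  ←
The minimum is at x1 = 0, x2 = 8.

(0, 8)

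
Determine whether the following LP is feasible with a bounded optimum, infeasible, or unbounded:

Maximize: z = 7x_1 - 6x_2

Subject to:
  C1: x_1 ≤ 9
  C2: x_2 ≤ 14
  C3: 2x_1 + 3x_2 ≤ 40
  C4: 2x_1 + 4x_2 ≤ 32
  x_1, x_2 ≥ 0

Feasible with a bounded optimal solution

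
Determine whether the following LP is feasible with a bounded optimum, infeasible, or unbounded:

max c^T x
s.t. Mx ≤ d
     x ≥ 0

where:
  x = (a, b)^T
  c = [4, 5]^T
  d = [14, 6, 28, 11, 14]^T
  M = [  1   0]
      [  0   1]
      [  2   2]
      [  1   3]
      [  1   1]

Feasible with a bounded optimal solution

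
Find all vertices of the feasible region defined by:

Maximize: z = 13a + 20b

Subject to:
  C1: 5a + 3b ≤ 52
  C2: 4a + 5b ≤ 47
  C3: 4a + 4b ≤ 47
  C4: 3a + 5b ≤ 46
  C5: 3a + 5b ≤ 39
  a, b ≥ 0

(0, 0), (10.4, 0), (9.154, 2.077), (8, 3), (0, 7.8)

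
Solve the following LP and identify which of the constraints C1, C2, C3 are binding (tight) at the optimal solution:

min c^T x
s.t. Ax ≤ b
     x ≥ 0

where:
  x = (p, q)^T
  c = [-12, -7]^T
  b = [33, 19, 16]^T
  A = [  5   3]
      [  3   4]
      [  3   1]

At p = 5, q = 1, compute slack b - a·x for each constraint:
  C1: 33 − 28 = 5  (slack)
  C2: 19 − 19 = 0  (binding)
  C3: 16 − 16 = 0  (binding)

Optimal: p = 5, q = 1
Binding: C2, C3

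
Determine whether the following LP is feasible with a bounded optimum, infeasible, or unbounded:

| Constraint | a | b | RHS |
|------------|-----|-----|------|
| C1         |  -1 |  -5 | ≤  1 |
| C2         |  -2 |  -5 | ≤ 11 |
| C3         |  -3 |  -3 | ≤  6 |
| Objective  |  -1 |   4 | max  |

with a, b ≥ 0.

Unbounded (objective can increase without bound)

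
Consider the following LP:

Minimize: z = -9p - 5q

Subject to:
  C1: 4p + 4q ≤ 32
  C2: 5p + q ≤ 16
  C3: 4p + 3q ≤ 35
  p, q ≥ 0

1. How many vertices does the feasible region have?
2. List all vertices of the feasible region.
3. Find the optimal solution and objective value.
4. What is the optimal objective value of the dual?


1. 4
2. (0, 0), (3.2, 0), (2, 6), (0, 8)
3. p = 2, q = 6, z = -48
4. -48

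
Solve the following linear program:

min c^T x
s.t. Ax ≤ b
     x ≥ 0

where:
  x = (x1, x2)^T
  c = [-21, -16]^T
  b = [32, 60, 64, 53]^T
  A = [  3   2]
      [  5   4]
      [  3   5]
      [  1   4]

Evaluate the objective at each vertex of the feasible region:
  z(0, 0) = 0
  z(10.67, 0) = -224
  z(4, 10) = -244  ←
  z(3.385, 10.77) = -243.4
  z(0, 12.8) = -204.8
The minimum is at x1 = 4, x2 = 10.

x1 = 4, x2 = 10, z = -244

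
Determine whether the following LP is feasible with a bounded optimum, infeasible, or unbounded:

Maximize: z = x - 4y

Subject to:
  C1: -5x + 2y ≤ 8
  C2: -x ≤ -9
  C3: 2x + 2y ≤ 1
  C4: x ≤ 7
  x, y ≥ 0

Infeasible (no feasible solution exists)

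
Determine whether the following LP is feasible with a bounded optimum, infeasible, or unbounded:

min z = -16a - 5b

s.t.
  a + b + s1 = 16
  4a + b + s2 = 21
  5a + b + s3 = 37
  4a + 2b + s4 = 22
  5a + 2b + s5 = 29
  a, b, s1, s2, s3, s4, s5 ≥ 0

Feasible with a bounded optimal solution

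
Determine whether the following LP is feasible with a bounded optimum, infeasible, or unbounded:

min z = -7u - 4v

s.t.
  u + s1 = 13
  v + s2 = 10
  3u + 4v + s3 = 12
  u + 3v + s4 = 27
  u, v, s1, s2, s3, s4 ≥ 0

Feasible with a bounded optimal solution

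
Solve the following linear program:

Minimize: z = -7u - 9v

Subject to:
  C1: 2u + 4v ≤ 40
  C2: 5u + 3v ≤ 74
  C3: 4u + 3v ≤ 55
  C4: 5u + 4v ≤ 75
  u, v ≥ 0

Evaluate the objective at each vertex of the feasible region:
  z(0, 0) = 0
  z(13.75, 0) = -96.25
  z(10, 5) = -115  ←
  z(0, 10) = -90
The minimum is at u = 10, v = 5.

u = 10, v = 5, z = -115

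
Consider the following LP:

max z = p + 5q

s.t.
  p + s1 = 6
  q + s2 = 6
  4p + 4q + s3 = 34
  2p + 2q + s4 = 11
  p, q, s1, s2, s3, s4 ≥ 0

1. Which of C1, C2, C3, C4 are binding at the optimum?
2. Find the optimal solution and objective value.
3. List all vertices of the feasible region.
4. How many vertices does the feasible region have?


1. C4
2. p = 0, q = 5.5, z = 27.5
3. (0, 0), (5.5, 0), (0, 5.5)
4. 3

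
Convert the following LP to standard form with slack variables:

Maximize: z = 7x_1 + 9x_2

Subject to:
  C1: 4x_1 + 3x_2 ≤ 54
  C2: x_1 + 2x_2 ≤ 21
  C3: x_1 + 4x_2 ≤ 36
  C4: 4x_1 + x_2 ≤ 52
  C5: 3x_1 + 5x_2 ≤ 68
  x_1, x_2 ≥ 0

max z = 7x_1 + 9x_2

s.t.
  4x_1 + 3x_2 + s1 = 54
  x_1 + 2x_2 + s2 = 21
  x_1 + 4x_2 + s3 = 36
  4x_1 + x_2 + s4 = 52
  3x_1 + 5x_2 + s5 = 68
  x_1, x_2, s1, s2, s3, s4, s5 ≥ 0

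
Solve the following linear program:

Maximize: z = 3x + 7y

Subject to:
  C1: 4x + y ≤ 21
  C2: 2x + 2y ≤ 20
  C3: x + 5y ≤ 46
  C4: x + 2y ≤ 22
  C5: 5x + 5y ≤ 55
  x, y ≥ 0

Evaluate the objective at each vertex of the feasible region:
  z(0, 0) = 0
  z(5.25, 0) = 15.75
  z(3.667, 6.333) = 55.33
  z(1, 9) = 66  ←
  z(0, 9.2) = 64.4
The maximum is at x = 1, y = 9.

x = 1, y = 9, z = 66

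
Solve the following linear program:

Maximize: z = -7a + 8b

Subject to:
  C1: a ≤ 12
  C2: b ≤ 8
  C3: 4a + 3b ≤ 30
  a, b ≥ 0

Evaluate the objective at each vertex of the feasible region:
  z(0, 0) = 0
  z(7.5, 0) = -52.5
  z(1.5, 8) = 53.5
  z(0, 8) = 64  ←
The maximum is at a = 0, b = 8.

a = 0, b = 8, z = 64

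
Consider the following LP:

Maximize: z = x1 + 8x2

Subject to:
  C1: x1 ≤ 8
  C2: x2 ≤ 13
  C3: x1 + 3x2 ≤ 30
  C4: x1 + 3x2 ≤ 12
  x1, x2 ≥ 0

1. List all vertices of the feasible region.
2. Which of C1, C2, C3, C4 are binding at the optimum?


1. (0, 0), (8, 0), (8, 1.333), (0, 4)
2. C4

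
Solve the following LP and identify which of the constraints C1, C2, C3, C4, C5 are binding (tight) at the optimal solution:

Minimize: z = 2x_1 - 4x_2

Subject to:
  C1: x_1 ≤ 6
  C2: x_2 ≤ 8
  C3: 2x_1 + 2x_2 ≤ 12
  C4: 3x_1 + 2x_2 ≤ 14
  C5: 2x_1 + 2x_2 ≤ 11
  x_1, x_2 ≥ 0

At x_1 = 0, x_2 = 5.5, compute slack b - a·x for each constraint:
  C1: 6 − 0 = 6  (slack)
  C2: 8 − 5.5 = 2.5  (slack)
  C3: 12 − 11 = 1  (slack)
  C4: 14 − 11 = 3  (slack)
  C5: 11 − 11 = 0  (binding)

Optimal: x_1 = 0, x_2 = 5.5
Binding: C5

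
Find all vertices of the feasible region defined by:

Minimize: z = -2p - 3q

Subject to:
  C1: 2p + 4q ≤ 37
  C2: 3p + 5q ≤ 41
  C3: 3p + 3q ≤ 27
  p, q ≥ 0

(0, 0), (9, 0), (2, 7), (0, 8.2)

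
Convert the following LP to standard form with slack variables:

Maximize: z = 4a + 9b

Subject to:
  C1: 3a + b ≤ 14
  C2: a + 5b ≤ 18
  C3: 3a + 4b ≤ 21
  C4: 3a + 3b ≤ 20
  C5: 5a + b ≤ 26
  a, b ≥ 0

max z = 4a + 9b

s.t.
  3a + b + s1 = 14
  a + 5b + s2 = 18
  3a + 4b + s3 = 21
  3a + 3b + s4 = 20
  5a + b + s5 = 26
  a, b, s1, s2, s3, s4, s5 ≥ 0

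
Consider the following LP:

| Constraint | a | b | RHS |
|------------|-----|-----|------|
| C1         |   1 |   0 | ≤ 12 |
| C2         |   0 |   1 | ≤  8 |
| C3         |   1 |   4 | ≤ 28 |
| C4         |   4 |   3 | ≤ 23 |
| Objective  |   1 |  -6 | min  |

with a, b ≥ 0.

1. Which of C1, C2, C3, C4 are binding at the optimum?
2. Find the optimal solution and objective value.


1. C3
2. a = 0, b = 7, z = -42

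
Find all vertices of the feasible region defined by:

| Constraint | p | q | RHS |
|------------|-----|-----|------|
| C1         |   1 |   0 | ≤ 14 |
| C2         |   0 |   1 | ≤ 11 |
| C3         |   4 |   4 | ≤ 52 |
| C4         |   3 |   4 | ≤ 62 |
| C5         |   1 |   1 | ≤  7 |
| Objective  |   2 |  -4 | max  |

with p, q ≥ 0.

(0, 0), (7, 0), (0, 7)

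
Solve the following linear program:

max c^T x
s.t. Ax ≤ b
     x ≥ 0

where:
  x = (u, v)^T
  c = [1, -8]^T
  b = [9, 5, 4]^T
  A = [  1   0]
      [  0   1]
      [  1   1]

Evaluate the objective at each vertex of the feasible region:
  z(0, 0) = 0
  z(4, 0) = 4  ←
  z(0, 4) = -32
The maximum is at u = 4, v = 0.

u = 4, v = 0, z = 4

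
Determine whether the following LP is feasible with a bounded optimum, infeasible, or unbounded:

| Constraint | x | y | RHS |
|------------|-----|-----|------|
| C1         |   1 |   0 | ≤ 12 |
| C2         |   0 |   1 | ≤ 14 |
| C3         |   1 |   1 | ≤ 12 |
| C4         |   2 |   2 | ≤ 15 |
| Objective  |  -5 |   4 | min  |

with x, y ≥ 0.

Feasible with a bounded optimal solution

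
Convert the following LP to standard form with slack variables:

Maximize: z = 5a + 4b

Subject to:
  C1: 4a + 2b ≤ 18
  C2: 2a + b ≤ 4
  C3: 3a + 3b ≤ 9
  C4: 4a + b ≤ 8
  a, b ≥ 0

max z = 5a + 4b

s.t.
  4a + 2b + s1 = 18
  2a + b + s2 = 4
  3a + 3b + s3 = 9
  4a + b + s4 = 8
  a, b, s1, s2, s3, s4 ≥ 0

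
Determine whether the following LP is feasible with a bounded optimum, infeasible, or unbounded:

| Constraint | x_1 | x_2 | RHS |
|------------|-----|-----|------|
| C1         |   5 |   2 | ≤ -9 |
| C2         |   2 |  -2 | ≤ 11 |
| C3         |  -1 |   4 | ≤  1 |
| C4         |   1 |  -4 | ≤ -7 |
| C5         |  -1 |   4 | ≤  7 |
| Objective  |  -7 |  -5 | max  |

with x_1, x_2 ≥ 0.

Infeasible (no feasible solution exists)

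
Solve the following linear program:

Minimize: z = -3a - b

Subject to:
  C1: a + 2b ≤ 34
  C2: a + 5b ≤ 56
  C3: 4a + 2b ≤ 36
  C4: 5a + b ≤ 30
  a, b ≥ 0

Evaluate the objective at each vertex of the feasible region:
  z(0, 0) = 0
  z(6, 0) = -18
  z(4, 10) = -22  ←
  z(3.778, 10.44) = -21.78
  z(0, 11.2) = -11.2
The minimum is at a = 4, b = 10.

a = 4, b = 10, z = -22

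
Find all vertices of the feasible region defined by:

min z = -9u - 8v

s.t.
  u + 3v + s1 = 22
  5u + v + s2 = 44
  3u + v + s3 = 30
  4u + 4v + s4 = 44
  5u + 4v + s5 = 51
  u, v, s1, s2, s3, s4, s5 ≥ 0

(0, 0), (8.8, 0), (8.333, 2.333), (7, 4), (5.5, 5.5), (0, 7.333)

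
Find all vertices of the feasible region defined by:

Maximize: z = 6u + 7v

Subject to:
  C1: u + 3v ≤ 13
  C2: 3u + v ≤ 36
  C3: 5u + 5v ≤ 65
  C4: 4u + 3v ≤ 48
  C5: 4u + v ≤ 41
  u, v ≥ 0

(0, 0), (10.25, 0), (10, 1), (0, 4.333)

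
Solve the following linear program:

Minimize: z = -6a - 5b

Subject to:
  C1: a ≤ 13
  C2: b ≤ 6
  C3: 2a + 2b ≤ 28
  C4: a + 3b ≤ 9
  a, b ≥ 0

Evaluate the objective at each vertex of the feasible region:
  z(0, 0) = 0
  z(9, 0) = -54  ←
  z(0, 3) = -15
The minimum is at a = 9, b = 0.

a = 9, b = 0, z = -54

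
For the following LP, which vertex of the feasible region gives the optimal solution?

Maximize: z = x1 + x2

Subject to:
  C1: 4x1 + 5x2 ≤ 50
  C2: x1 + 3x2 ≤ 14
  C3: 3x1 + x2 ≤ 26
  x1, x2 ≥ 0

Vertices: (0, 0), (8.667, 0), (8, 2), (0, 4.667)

Evaluate the objective at each vertex of the feasible region:
  z(0, 0) = 0
  z(8.667, 0) = 8.667
  z(8, 2) = 10  ←
  z(0, 4.667) = 4.667
The maximum is at x1 = 8, x2 = 2.

(8, 2)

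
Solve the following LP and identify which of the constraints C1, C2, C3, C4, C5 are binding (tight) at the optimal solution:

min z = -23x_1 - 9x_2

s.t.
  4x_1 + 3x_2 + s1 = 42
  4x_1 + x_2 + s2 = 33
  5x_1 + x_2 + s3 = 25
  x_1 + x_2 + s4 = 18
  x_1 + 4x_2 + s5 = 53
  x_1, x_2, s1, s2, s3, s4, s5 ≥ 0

At x_1 = 3, x_2 = 10, compute slack b - a·x for each constraint:
  C1: 42 − 42 = 0  (binding)
  C2: 33 − 22 = 11  (slack)
  C3: 25 − 25 = 0  (binding)
  C4: 18 − 13 = 5  (slack)
  C5: 53 − 43 = 10  (slack)

Optimal: x_1 = 3, x_2 = 10
Binding: C1, C3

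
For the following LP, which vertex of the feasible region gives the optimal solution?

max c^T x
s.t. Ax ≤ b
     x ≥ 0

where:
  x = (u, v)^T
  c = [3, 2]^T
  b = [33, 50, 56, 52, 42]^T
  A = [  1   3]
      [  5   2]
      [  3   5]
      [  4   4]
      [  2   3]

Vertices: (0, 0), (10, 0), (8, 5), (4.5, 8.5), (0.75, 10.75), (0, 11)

Evaluate the objective at each vertex of the feasible region:
  z(0, 0) = 0
  z(10, 0) = 30
  z(8, 5) = 34  ←
  z(4.5, 8.5) = 30.5
  z(0.75, 10.75) = 23.75
  z(0, 11) = 22
The maximum is at u = 8, v = 5.

(8, 5)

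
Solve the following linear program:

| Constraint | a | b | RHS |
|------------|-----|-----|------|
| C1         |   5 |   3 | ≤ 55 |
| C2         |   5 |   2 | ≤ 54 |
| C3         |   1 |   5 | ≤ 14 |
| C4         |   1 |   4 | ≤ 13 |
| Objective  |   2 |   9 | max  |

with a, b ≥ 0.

Evaluate the objective at each vertex of the feasible region:
  z(0, 0) = 0
  z(10.8, 0) = 21.6
  z(10.56, 0.6111) = 26.61
  z(9, 1) = 27  ←
  z(0, 2.8) = 25.2
The maximum is at a = 9, b = 1.

a = 9, b = 1, z = 27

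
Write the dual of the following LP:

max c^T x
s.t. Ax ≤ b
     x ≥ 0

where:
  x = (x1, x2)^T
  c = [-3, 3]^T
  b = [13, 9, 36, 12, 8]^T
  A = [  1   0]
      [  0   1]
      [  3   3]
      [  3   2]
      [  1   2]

Primal max cᵀx s.t. Ax ≤ b, x ≥ 0  →  Dual min bᵀy s.t. Aᵀy ≥ c, y ≥ 0.

Minimize: z = 13y1 + 9y2 + 36y3 + 12y4 + 8y5

Subject to:
  y1 + 3y3 + 3y4 + y5 ≥ -3
  y2 + 3y3 + 2y4 + 2y5 ≥ 3
  y1, y2, y3, y4, y5 ≥ 0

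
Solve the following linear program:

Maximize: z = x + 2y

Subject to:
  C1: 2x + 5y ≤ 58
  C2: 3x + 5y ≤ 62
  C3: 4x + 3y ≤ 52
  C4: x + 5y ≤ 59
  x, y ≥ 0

Evaluate the objective at each vertex of the feasible region:
  z(0, 0) = 0
  z(13, 0) = 13
  z(6.727, 8.364) = 23.45
  z(4, 10) = 24  ←
  z(0, 11.6) = 23.2
The maximum is at x = 4, y = 10.

x = 4, y = 10, z = 24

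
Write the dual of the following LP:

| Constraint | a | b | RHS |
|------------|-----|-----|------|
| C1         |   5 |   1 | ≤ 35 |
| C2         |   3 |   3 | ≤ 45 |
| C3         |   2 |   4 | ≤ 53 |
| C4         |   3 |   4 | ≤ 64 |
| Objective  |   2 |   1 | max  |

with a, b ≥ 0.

Primal max cᵀx s.t. Ax ≤ b, x ≥ 0  →  Dual min bᵀy s.t. Aᵀy ≥ c, y ≥ 0.

Minimize: z = 35y1 + 45y2 + 53y3 + 64y4

Subject to:
  5y1 + 3y2 + 2y3 + 3y4 ≥ 2
  y1 + 3y2 + 4y3 + 4y4 ≥ 1
  y1, y2, y3, y4 ≥ 0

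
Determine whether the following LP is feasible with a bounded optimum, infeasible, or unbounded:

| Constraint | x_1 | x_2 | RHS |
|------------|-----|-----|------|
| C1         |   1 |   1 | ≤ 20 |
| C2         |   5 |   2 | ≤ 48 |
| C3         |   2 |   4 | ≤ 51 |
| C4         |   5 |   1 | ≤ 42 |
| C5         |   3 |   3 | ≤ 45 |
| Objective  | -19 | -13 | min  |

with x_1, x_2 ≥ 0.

Feasible with a bounded optimal solution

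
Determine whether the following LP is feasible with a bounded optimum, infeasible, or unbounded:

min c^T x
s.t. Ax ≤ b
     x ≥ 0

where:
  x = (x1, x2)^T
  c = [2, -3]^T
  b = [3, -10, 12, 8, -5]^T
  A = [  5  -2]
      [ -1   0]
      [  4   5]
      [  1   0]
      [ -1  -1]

Infeasible (no feasible solution exists)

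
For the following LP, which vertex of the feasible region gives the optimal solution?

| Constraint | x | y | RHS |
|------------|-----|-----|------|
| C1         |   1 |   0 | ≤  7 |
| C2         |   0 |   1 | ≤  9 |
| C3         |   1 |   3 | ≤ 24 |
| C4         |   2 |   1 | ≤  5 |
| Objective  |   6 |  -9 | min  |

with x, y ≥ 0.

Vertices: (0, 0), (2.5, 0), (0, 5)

Evaluate the objective at each vertex of the feasible region:
  z(0, 0) = 0
  z(2.5, 0) = 15
  z(0, 5) = -45  ←
The minimum is at x = 0, y = 5.

(0, 5)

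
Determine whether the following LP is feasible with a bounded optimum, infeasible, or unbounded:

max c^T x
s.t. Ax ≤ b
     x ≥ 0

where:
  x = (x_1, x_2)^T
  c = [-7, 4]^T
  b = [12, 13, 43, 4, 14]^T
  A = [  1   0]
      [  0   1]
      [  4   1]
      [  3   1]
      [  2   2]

Feasible with a bounded optimal solution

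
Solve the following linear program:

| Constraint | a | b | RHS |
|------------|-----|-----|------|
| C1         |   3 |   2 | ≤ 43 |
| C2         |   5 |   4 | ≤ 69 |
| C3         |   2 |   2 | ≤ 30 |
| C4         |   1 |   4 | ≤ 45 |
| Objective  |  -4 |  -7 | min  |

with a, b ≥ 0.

Evaluate the objective at each vertex of the feasible region:
  z(0, 0) = 0
  z(13.8, 0) = -55.2
  z(9, 6) = -78
  z(5, 10) = -90  ←
  z(0, 11.25) = -78.75
The minimum is at a = 5, b = 10.

a = 5, b = 10, z = -90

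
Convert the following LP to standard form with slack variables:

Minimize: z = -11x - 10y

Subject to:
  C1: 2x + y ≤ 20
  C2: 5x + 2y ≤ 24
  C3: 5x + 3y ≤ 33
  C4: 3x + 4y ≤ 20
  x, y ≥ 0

min z = -11x - 10y

s.t.
  2x + y + s1 = 20
  5x + 2y + s2 = 24
  5x + 3y + s3 = 33
  3x + 4y + s4 = 20
  x, y, s1, s2, s3, s4 ≥ 0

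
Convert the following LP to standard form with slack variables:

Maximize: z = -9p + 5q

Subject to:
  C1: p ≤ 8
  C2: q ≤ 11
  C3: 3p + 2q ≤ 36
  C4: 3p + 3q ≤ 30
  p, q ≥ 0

max z = -9p + 5q

s.t.
  p + s1 = 8
  q + s2 = 11
  3p + 2q + s3 = 36
  3p + 3q + s4 = 30
  p, q, s1, s2, s3, s4 ≥ 0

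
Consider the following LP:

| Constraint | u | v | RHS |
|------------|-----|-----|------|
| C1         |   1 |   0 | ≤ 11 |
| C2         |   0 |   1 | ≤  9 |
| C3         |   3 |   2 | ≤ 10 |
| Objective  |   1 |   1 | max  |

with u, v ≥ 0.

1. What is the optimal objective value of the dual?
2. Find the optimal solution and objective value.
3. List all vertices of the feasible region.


1. 5
2. u = 0, v = 5, z = 5
3. (0, 0), (3.333, 0), (0, 5)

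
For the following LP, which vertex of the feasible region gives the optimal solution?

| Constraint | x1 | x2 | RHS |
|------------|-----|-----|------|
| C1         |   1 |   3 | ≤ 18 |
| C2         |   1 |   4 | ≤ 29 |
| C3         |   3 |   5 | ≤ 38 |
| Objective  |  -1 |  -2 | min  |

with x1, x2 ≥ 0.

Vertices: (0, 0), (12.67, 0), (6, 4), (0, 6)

Evaluate the objective at each vertex of the feasible region:
  z(0, 0) = 0
  z(12.67, 0) = -12.67
  z(6, 4) = -14  ←
  z(0, 6) = -12
The minimum is at x1 = 6, x2 = 4.

(6, 4)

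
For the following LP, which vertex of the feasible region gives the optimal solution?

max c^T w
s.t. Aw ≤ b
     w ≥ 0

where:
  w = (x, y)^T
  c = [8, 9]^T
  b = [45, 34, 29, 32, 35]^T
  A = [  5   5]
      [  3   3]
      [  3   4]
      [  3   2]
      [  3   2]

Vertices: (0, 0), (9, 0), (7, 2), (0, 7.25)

Evaluate the objective at each vertex of the feasible region:
  z(0, 0) = 0
  z(9, 0) = 72
  z(7, 2) = 74  ←
  z(0, 7.25) = 65.25
The maximum is at x = 7, y = 2.

(7, 2)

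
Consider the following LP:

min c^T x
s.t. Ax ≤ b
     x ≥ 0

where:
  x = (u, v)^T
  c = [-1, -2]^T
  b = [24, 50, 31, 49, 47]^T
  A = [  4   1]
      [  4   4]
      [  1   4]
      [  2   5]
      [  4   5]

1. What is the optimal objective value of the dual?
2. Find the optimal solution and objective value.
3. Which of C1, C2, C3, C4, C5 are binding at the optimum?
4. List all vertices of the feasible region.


1. -17
2. u = 3, v = 7, z = -17
3. C3, C5
4. (0, 0), (6, 0), (4.562, 5.75), (3, 7), (0, 7.75)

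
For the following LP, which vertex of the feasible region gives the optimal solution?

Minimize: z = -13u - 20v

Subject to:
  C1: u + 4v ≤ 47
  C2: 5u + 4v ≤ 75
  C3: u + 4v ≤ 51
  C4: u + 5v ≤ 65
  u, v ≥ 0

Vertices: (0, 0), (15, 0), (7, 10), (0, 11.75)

Evaluate the objective at each vertex of the feasible region:
  z(0, 0) = 0
  z(15, 0) = -195
  z(7, 10) = -291  ←
  z(0, 11.75) = -235
The minimum is at u = 7, v = 10.

(7, 10)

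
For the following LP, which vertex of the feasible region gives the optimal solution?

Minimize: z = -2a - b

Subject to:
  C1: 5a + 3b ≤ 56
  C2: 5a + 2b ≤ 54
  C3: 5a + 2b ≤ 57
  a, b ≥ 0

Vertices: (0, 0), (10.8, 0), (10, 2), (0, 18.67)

Evaluate the objective at each vertex of the feasible region:
  z(0, 0) = 0
  z(10.8, 0) = -21.6
  z(10, 2) = -22  ←
  z(0, 18.67) = -18.67
The minimum is at a = 10, b = 2.

(10, 2)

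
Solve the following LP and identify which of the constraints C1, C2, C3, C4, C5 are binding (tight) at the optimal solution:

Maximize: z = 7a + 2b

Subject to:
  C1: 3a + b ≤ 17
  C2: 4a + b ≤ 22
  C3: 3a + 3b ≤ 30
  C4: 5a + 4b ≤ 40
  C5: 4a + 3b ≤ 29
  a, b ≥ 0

At a = 5, b = 2, compute slack b - a·x for each constraint:
  C1: 17 − 17 = 0  (binding)
  C2: 22 − 22 = 0  (binding)
  C3: 30 − 21 = 9  (slack)
  C4: 40 − 33 = 7  (slack)
  C5: 29 − 26 = 3  (slack)

Optimal: a = 5, b = 2
Binding: C1, C2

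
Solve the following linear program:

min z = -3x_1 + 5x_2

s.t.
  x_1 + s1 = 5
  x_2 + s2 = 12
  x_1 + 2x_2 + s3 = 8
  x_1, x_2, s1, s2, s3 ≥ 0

Evaluate the objective at each vertex of the feasible region:
  z(0, 0) = 0
  z(5, 0) = -15  ←
  z(5, 1.5) = -7.5
  z(0, 4) = 20
The minimum is at x_1 = 5, x_2 = 0.

x_1 = 5, x_2 = 0, z = -15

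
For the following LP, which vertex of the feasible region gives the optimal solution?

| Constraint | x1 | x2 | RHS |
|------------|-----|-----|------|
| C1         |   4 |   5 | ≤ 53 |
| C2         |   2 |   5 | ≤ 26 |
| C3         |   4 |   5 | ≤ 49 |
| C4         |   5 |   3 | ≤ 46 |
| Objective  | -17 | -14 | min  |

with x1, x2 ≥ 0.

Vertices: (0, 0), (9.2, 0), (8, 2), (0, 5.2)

Evaluate the objective at each vertex of the feasible region:
  z(0, 0) = 0
  z(9.2, 0) = -156.4
  z(8, 2) = -164  ←
  z(0, 5.2) = -72.8
The minimum is at x1 = 8, x2 = 2.

(8, 2)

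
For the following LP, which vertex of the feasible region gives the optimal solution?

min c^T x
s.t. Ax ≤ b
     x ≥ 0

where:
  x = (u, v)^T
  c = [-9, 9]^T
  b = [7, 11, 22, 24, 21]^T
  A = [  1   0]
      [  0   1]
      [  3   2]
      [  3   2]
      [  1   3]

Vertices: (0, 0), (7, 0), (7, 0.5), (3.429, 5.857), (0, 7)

Evaluate the objective at each vertex of the feasible region:
  z(0, 0) = 0
  z(7, 0) = -63  ←
  z(7, 0.5) = -58.5
  z(3.429, 5.857) = 21.86
  z(0, 7) = 63
The minimum is at u = 7, v = 0.

(7, 0)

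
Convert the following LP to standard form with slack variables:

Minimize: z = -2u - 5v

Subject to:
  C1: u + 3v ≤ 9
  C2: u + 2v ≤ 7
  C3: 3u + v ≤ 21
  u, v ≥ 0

min z = -2u - 5v

s.t.
  u + 3v + s1 = 9
  u + 2v + s2 = 7
  3u + v + s3 = 21
  u, v, s1, s2, s3 ≥ 0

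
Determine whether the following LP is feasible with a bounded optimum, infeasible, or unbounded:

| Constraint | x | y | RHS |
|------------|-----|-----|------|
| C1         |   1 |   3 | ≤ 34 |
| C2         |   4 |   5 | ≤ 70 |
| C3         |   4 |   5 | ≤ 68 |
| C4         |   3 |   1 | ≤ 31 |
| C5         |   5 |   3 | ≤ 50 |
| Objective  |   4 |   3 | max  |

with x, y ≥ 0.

Feasible with a bounded optimal solution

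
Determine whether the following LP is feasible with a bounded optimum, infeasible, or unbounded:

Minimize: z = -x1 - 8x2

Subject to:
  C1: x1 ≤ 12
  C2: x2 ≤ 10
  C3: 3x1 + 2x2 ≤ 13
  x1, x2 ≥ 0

Feasible with a bounded optimal solution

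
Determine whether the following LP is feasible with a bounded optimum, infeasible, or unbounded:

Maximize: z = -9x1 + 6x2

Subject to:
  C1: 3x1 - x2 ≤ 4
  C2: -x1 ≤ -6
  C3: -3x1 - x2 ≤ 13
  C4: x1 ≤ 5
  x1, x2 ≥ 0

Infeasible (no feasible solution exists)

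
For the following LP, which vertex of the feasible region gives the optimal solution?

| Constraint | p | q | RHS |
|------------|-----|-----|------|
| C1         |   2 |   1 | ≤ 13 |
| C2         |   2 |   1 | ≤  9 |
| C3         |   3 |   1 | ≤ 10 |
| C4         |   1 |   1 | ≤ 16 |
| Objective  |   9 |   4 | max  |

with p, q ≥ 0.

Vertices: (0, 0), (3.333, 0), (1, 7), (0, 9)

Evaluate the objective at each vertex of the feasible region:
  z(0, 0) = 0
  z(3.333, 0) = 30
  z(1, 7) = 37  ←
  z(0, 9) = 36
The maximum is at p = 1, q = 7.

(1, 7)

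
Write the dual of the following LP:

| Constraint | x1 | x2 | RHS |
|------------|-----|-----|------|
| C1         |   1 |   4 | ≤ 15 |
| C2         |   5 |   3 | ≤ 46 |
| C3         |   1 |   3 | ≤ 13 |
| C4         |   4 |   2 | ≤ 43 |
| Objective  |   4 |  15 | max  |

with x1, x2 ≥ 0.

Primal max cᵀx s.t. Ax ≤ b, x ≥ 0  →  Dual min bᵀy s.t. Aᵀy ≥ c, y ≥ 0.

Minimize: z = 15y1 + 46y2 + 13y3 + 43y4

Subject to:
  y1 + 5y2 + y3 + 4y4 ≥ 4
  4y1 + 3y2 + 3y3 + 2y4 ≥ 15
  y1, y2, y3, y4 ≥ 0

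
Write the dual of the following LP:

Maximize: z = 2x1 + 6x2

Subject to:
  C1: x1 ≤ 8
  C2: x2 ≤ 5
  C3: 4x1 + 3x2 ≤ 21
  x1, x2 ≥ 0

Primal max cᵀx s.t. Ax ≤ b, x ≥ 0  →  Dual min bᵀy s.t. Aᵀy ≥ c, y ≥ 0.

Minimize: z = 8y1 + 5y2 + 21y3

Subject to:
  y1 + 4y3 ≥ 2
  y2 + 3y3 ≥ 6
  y1, y2, y3 ≥ 0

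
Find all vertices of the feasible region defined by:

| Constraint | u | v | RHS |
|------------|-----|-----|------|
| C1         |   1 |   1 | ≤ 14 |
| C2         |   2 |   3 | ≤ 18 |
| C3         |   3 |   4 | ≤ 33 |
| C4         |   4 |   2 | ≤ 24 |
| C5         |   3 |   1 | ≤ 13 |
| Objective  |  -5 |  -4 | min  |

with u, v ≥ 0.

(0, 0), (4.333, 0), (3, 4), (0, 6)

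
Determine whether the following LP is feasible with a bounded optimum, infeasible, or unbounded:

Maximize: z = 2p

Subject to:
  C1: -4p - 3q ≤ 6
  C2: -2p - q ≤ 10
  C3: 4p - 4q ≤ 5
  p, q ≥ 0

Unbounded (objective can increase without bound)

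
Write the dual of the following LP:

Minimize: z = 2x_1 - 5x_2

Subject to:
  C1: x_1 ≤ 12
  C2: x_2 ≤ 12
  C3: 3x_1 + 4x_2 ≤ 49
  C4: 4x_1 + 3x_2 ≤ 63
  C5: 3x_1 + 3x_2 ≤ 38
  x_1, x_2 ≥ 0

Primal min cᵀx s.t. Ax ≤ b, x ≥ 0  →  Dual max −bᵀy s.t. Aᵀy ≥ −c, y ≥ 0.

Maximize: z = -12y1 - 12y2 - 49y3 - 63y4 - 38y5

Subject to:
  y1 + 3y3 + 4y4 + 3y5 ≥ -2
  y2 + 4y3 + 3y4 + 3y5 ≥ 5
  y1, y2, y3, y4, y5 ≥ 0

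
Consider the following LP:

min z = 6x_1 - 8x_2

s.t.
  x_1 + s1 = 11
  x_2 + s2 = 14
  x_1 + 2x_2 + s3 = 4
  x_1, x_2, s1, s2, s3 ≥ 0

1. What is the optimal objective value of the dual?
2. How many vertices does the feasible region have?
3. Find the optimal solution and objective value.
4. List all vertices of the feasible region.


1. -16
2. 3
3. x_1 = 0, x_2 = 2, z = -16
4. (0, 0), (4, 0), (0, 2)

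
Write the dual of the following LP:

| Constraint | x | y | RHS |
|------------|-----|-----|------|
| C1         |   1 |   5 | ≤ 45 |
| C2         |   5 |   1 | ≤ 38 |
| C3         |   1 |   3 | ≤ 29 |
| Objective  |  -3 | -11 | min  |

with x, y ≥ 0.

Primal min cᵀx s.t. Ax ≤ b, x ≥ 0  →  Dual max −bᵀy s.t. Aᵀy ≥ −c, y ≥ 0.

Maximize: z = -45y1 - 38y2 - 29y3

Subject to:
  y1 + 5y2 + y3 ≥ 3
  5y1 + y2 + 3y3 ≥ 11
  y1, y2, y3 ≥ 0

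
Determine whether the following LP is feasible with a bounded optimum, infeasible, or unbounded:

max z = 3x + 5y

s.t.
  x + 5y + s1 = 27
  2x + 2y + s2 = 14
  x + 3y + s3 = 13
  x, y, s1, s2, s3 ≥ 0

Feasible with a bounded optimal solution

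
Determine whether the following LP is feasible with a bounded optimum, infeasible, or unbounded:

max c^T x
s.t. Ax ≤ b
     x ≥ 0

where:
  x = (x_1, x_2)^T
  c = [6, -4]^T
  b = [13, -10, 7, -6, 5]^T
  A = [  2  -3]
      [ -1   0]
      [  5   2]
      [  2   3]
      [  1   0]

Infeasible (no feasible solution exists)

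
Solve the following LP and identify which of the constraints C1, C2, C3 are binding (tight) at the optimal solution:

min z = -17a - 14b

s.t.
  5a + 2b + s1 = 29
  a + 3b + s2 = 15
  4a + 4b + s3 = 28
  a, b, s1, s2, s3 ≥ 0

At a = 5, b = 2, compute slack b - a·x for each constraint:
  C1: 29 − 29 = 0  (binding)
  C2: 15 − 11 = 4  (slack)
  C3: 28 − 28 = 0  (binding)

Optimal: a = 5, b = 2
Binding: C1, C3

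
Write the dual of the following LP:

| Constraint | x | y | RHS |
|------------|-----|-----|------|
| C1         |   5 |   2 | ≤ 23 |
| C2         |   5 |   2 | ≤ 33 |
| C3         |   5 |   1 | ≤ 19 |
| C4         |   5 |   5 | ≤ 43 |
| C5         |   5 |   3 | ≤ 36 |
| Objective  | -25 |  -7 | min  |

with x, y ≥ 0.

Primal min cᵀx s.t. Ax ≤ b, x ≥ 0  →  Dual max −bᵀy s.t. Aᵀy ≥ −c, y ≥ 0.

Maximize: z = -23y1 - 33y2 - 19y3 - 43y4 - 36y5

Subject to:
  5y1 + 5y2 + 5y3 + 5y4 + 5y5 ≥ 25
  2y1 + 2y2 + y3 + 5y4 + 3y5 ≥ 7
  y1, y2, y3, y4, y5 ≥ 0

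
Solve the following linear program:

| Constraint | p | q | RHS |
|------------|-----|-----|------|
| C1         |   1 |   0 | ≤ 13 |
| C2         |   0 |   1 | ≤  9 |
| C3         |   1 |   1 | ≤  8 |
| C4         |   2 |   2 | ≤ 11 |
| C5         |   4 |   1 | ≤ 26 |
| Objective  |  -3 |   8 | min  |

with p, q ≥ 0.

Evaluate the objective at each vertex of the feasible region:
  z(0, 0) = 0
  z(5.5, 0) = -16.5  ←
  z(0, 5.5) = 44
The minimum is at p = 5.5, q = 0.

p = 5.5, q = 0, z = -16.5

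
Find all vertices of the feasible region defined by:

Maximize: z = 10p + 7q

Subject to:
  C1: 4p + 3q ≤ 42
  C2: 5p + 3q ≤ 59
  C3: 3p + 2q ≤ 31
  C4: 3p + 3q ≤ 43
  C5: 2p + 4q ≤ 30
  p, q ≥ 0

(0, 0), (10.33, 0), (9, 2), (7.8, 3.6), (0, 7.5)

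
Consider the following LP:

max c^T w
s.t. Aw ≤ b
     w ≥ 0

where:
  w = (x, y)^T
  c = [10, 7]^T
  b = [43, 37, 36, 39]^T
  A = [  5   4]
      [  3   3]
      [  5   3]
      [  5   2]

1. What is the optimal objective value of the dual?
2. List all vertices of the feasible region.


1. 79
2. (0, 0), (7.2, 0), (3, 7), (0, 10.75)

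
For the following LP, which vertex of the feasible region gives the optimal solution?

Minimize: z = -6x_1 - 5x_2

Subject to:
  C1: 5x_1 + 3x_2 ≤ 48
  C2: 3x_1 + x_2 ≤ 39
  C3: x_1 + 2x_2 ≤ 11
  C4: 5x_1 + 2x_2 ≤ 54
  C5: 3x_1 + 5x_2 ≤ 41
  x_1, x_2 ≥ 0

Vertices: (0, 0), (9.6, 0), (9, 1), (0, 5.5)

Evaluate the objective at each vertex of the feasible region:
  z(0, 0) = 0
  z(9.6, 0) = -57.6
  z(9, 1) = -59  ←
  z(0, 5.5) = -27.5
The minimum is at x_1 = 9, x_2 = 1.

(9, 1)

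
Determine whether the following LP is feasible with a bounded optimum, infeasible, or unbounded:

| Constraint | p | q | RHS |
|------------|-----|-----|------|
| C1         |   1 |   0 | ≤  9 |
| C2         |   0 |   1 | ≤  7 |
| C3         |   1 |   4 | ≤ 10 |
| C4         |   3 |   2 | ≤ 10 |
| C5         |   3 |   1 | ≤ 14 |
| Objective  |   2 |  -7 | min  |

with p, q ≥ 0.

Feasible with a bounded optimal solution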